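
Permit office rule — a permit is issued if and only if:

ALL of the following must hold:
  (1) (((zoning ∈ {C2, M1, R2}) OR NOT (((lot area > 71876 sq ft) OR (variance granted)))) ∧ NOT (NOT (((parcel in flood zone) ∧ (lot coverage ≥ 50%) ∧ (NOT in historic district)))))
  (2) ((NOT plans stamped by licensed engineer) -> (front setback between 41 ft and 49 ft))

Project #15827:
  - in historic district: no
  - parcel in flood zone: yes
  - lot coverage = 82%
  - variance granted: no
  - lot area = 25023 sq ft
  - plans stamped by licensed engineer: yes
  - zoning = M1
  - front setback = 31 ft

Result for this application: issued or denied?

Atomic conditions:
  zoning ∈ {C2, M1, R2}: M1 is in the set → true
  lot area > 71876 sq ft: 25023 > 71876 is false
  variance granted: no → false
  parcel in flood zone: yes → true
  lot coverage ≥ 50%: 82 ≥ 50 is true
  NOT in historic district: no → true
  NOT plans stamped by licensed engineer: yes → false
  front setback between 41 ft and 49 ft: 31 in [41, 49] is false
Combine:
[1.1.2.1] false OR false = false
[1.1.2] NOT false = true
[1.1] true OR true = true
[1.2.1.1] true AND true AND true = true
[1.2.1] NOT true = false
[1.2] NOT false = true
[1] true AND true = true
[2] false → false (antecedent false ⇒ implication holds) = true
[root] true AND true = true
Overall: true → issued

Issued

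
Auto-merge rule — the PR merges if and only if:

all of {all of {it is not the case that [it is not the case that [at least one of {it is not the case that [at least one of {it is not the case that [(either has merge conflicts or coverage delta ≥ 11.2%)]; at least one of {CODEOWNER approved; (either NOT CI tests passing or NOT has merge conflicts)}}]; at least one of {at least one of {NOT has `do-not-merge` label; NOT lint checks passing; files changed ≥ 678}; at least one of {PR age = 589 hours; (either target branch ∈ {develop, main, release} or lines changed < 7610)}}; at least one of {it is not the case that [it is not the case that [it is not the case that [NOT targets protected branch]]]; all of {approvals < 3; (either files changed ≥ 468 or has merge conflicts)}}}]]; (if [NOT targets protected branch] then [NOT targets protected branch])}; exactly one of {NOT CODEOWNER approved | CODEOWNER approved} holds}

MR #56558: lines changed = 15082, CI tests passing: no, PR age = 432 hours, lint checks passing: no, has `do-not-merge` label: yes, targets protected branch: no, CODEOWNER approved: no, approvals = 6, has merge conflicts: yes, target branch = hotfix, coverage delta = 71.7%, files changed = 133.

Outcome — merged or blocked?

Atomic conditions:
  has merge conflicts: yes → true
  coverage delta ≥ 11.2%: 71.7 ≥ 11.2 is true
  CODEOWNER approved: no → false
  NOT CI tests passing: no → true
  NOT has merge conflicts: yes → false
  NOT has `do-not-merge` label: yes → false
  NOT lint checks passing: no → true
  files changed ≥ 678: 133 ≥ 678 is false
  PR age = 589 hours: 432 == 589 is false
  target branch ∈ {develop, main, release}: hotfix is not in the set → false
  lines changed < 7610: 15082 < 7610 is false
  NOT targets protected branch: no → true
  approvals < 3: 6 < 3 is false
  files changed ≥ 468: 133 ≥ 468 is false
  NOT CODEOWNER approved: no → true
Combine:
[1.1.1.1.1.1.1.1] true OR true = true
[1.1.1.1.1.1.1] NOT true = false
[1.1.1.1.1.1.2.2] true OR false = true
[1.1.1.1.1.1.2] false OR true = true
[1.1.1.1.1.1] false OR true = true
[1.1.1.1.1] NOT true = false
[1.1.1.1.2.1] false OR true OR false = true
[1.1.1.1.2.2.2] false OR false = false
[1.1.1.1.2.2] false OR false = false
[1.1.1.1.2] true OR false = true
[1.1.1.1.3.1.1.1] NOT true = false
[1.1.1.1.3.1.1] NOT false = true
[1.1.1.1.3.1] NOT true = false
[1.1.1.1.3.2.2] false OR true = true
[1.1.1.1.3.2] false AND true = false
[1.1.1.1.3] false OR false = false
[1.1.1.1] false OR true OR false = true
[1.1.1] NOT true = false
[1.1] NOT false = true
[1.2] true → true = true
[1] true AND true = true
[2] exactly-one(true, false) = true
[root] true AND true = true
Overall: true → merged

Merged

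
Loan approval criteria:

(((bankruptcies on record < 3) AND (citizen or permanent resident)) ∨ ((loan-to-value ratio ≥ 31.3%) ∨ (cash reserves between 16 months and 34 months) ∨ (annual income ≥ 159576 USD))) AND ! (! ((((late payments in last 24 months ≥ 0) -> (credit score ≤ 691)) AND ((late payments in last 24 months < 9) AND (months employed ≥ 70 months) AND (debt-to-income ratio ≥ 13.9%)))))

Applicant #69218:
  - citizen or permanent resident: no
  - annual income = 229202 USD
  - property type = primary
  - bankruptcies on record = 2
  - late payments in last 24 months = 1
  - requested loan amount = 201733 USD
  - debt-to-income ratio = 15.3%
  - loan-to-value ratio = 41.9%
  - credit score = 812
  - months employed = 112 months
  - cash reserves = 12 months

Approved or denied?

Atomic conditions:
  bankruptcies on record < 3: 2 < 3 is true
  citizen or permanent resident: no → false
  loan-to-value ratio ≥ 31.3%: 41.9 ≥ 31.3 is true
  cash reserves between 16 months and 34 months: 12 in [16, 34] is false
  annual income ≥ 159576 USD: 229202 ≥ 159576 is true
  late payments in last 24 months ≥ 0: 1 ≥ 0 is true
  credit score ≤ 691: 812 ≤ 691 is false
  late payments in last 24 months < 9: 1 < 9 is true
  months employed ≥ 70 months: 112 ≥ 70 is true
  debt-to-income ratio ≥ 13.9%: 15.3 ≥ 13.9 is true
Combine:
[1.1] true AND false = false
[1.2] true OR false OR true = true
[1] false OR true = true
[2.1.1.1] true → false = false
[2.1.1.2] true AND true AND true = true
[2.1.1] false AND true = false
[2.1] NOT false = true
[2] NOT true = false
[root] true AND false = false
Overall: false → denied

Denied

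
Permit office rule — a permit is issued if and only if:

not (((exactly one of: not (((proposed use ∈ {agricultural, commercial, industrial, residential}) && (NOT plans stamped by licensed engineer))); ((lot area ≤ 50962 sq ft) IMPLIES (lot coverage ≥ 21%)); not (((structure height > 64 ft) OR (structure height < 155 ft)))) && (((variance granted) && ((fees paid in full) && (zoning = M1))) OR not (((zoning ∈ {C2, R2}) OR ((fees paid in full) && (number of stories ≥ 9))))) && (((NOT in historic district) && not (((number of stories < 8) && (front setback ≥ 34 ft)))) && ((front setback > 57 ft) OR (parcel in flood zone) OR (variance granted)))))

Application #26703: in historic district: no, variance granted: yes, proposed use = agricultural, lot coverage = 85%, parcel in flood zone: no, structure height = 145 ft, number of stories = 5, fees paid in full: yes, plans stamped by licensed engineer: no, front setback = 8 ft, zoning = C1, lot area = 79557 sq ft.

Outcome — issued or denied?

Denied

Atomic conditions:
  proposed use ∈ {agricultural, commercial, industrial, residential}: agricultural is in the set → true
  NOT plans stamped by licensed engineer: no → true
  lot area ≤ 50962 sq ft: 79557 ≤ 50962 is false
  lot coverage ≥ 21%: 85 ≥ 21 is true
  structure height > 64 ft: 145 > 64 is true
  structure height < 155 ft: 145 < 155 is true
  variance granted: yes → true
  fees paid in full: yes → true
  zoning = M1: C1 == M1 is false
  zoning ∈ {C2, R2}: C1 is not in the set → false
  number of stories ≥ 9: 5 ≥ 9 is false
  NOT in historic district: no → true
  number of stories < 8: 5 < 8 is true
  front setback ≥ 34 ft: 8 ≥ 34 is false
  front setback > 57 ft: 8 > 57 is false
  parcel in flood zone: no → false
Combine:
[1.1.1.1] true AND true = true
[1.1.1] NOT true = false
[1.1.2] false → true (antecedent false ⇒ implication holds) = true
[1.1.3.1] true OR true = true
[1.1.3] NOT true = false
[1.1] exactly-one(false, true, false) = true
[1.2.1.2] true AND false = false
[1.2.1] true AND false = false
[1.2.2.1.2] true AND false = false
[1.2.2.1] false OR false = false
[1.2.2] NOT false = true
[1.2] false OR true = true
[1.3.1.2.1] true AND false = false
[1.3.1.2] NOT false = true
[1.3.1] true AND true = true
[1.3.2] false OR false OR true = true
[1.3] true AND true = true
[1] true AND true AND true = true
[root] NOT true = false
Overall: false → denied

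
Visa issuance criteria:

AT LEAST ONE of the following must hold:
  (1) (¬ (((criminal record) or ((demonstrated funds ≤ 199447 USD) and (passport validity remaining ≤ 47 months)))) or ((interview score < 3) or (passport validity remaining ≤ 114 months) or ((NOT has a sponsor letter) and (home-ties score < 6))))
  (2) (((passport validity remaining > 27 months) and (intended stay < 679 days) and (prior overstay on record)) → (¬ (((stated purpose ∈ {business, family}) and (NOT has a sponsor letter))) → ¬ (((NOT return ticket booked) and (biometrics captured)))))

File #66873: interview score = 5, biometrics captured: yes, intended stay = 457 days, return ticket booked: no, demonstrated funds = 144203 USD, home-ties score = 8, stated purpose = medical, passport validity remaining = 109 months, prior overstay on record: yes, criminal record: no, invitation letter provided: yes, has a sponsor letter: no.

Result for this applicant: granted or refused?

Atomic conditions:
  criminal record: no → false
  demonstrated funds ≤ 199447 USD: 144203 ≤ 199447 is true
  passport validity remaining ≤ 47 months: 109 ≤ 47 is false
  interview score < 3: 5 < 3 is false
  passport validity remaining ≤ 114 months: 109 ≤ 114 is true
  NOT has a sponsor letter: no → true
  home-ties score < 6: 8 < 6 is false
  passport validity remaining > 27 months: 109 > 27 is true
  intended stay < 679 days: 457 < 679 is true
  prior overstay on record: yes → true
  stated purpose ∈ {business, family}: medical is not in the set → false
  NOT return ticket booked: no → true
  biometrics captured: yes → true
Combine:
[1.1.1.2] true AND false = false
[1.1.1] false OR false = false
[1.1] NOT false = true
[1.2.3] true AND false = false
[1.2] false OR true OR false = true
[1] true OR true = true
[2.1] true AND true AND true = true
[2.2.1.1] false AND true = false
[2.2.1] NOT false = true
[2.2.2.1] true AND true = true
[2.2.2] NOT true = false
[2.2] true → false = false
[2] true → false = false
[root] true OR false = true
Overall: true → granted

Granted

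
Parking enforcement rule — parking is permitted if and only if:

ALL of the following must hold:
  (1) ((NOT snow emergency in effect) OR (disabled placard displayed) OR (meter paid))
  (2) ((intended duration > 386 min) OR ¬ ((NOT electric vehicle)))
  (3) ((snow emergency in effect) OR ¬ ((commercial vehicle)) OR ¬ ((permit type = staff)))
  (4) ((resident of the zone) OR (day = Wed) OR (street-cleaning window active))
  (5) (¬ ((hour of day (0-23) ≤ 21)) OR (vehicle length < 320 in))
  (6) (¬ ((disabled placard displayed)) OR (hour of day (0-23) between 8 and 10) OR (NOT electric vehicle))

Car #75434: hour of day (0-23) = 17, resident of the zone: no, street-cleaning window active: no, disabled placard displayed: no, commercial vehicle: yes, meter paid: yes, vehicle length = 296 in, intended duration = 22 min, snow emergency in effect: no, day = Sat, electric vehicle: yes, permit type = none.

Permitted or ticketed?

Atomic conditions:
  NOT snow emergency in effect: no → true
  disabled placard displayed: no → false
  meter paid: yes → true
  intended duration > 386 min: 22 > 386 is false
  NOT electric vehicle: yes → false
  snow emergency in effect: no → false
  commercial vehicle: yes → true
  permit type = staff: none == staff is false
  resident of the zone: no → false
  day = Wed: Sat == Wed is false
  street-cleaning window active: no → false
  hour of day (0-23) ≤ 21: 17 ≤ 21 is true
  vehicle length < 320 in: 296 < 320 is true
  hour of day (0-23) between 8 and 10: 17 in [8, 10] is false
Combine:
[1] true OR false OR true = true
[2.2] NOT false = true
[2] false OR true = true
[3.2] NOT true = false
[3.3] NOT false = true
[3] false OR false OR true = true
[4] false OR false OR false = false
[5.1] NOT true = false
[5] false OR true = true
[6.1] NOT false = true
[6] true OR false OR false = true
[root] true AND true AND true AND false AND true AND true = false
Overall: false → ticketed

Ticketed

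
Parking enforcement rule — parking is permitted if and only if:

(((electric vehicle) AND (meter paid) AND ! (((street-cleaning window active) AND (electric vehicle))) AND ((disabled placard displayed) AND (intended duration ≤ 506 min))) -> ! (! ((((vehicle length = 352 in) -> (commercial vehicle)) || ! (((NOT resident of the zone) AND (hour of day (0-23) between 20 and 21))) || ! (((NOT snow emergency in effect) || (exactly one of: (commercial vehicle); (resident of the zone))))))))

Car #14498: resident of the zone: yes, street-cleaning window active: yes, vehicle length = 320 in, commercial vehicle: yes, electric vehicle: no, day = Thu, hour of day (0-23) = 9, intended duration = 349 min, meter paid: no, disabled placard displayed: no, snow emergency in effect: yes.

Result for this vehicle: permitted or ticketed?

Permitted

Atomic conditions:
  electric vehicle: no → false
  meter paid: no → false
  street-cleaning window active: yes → true
  disabled placard displayed: no → false
  intended duration ≤ 506 min: 349 ≤ 506 is true
  vehicle length = 352 in: 320 == 352 is false
  commercial vehicle: yes → true
  NOT resident of the zone: yes → false
  hour of day (0-23) between 20 and 21: 9 in [20, 21] is false
  NOT snow emergency in effect: yes → false
  resident of the zone: yes → true
Combine:
[1.3.1] true AND false = false
[1.3] NOT false = true
[1.4] false AND true = false
[1] false AND false AND true AND false = false
[2.1.1.1] false → true (antecedent false ⇒ implication holds) = true
[2.1.1.2.1] false AND false = false
[2.1.1.2] NOT false = true
[2.1.1.3.1.2] exactly-one(true, true) = false
[2.1.1.3.1] false OR false = false
[2.1.1.3] NOT false = true
[2.1.1] true OR true OR true = true
[2.1] NOT true = false
[2] NOT false = true
[root] false → true (antecedent false ⇒ implication holds) = true
Overall: true → permitted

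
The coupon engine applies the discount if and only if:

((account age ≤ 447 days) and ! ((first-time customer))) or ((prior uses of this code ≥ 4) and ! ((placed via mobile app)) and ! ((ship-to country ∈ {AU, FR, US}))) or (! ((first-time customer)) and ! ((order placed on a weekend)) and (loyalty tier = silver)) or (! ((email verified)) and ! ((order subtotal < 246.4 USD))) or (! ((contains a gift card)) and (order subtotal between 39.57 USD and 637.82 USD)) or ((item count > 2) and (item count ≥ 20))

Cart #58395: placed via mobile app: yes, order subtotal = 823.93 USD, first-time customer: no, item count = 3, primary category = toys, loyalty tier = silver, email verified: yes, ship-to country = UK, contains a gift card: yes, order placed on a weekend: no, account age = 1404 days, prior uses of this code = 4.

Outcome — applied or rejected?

Applied

Atomic conditions:
  account age ≤ 447 days: 1404 ≤ 447 is false
  first-time customer: no → false
  prior uses of this code ≥ 4: 4 ≥ 4 is true
  placed via mobile app: yes → true
  ship-to country ∈ {AU, FR, US}: UK is not in the set → false
  order placed on a weekend: no → false
  loyalty tier = silver: silver == silver is true
  email verified: yes → true
  order subtotal < 246.4 USD: 823.93 < 246.4 is false
  contains a gift card: yes → true
  order subtotal between 39.57 USD and 637.82 USD: 823.93 in [39.57, 637.82] is false
  item count > 2: 3 > 2 is true
  item count ≥ 20: 3 ≥ 20 is false
Combine:
[1.2] NOT false = true
[1] false AND true = false
[2.2] NOT true = false
[2.3] NOT false = true
[2] true AND false AND true = false
[3.1] NOT false = true
[3.2] NOT false = true
[3] true AND true AND true = true
[4.1] NOT true = false
[4.2] NOT false = true
[4] false AND true = false
[5.1] NOT true = false
[5] false AND false = false
[6] true AND false = false
[root] false OR false OR true OR false OR false OR false = true
Overall: true → applied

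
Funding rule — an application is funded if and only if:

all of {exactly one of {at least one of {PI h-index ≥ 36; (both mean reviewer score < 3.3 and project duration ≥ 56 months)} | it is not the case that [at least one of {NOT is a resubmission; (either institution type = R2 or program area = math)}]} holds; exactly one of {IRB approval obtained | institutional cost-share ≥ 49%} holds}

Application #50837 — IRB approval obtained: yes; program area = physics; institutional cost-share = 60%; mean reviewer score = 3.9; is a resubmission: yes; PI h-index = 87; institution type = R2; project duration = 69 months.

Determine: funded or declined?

Atomic conditions:
  PI h-index ≥ 36: 87 ≥ 36 is true
  mean reviewer score < 3.3: 3.9 < 3.3 is false
  project duration ≥ 56 months: 69 ≥ 56 is true
  NOT is a resubmission: yes → false
  institution type = R2: R2 == R2 is true
  program area = math: physics == math is false
  IRB approval obtained: yes → true
  institutional cost-share ≥ 49%: 60 ≥ 49 is true
Combine:
[1.1.2] false AND true = false
[1.1] true OR false = true
[1.2.1.2] true OR false = true
[1.2.1] false OR true = true
[1.2] NOT true = false
[1] exactly-one(true, false) = true
[2] exactly-one(true, true) = false
[root] true AND false = false
Overall: false → declined

Declined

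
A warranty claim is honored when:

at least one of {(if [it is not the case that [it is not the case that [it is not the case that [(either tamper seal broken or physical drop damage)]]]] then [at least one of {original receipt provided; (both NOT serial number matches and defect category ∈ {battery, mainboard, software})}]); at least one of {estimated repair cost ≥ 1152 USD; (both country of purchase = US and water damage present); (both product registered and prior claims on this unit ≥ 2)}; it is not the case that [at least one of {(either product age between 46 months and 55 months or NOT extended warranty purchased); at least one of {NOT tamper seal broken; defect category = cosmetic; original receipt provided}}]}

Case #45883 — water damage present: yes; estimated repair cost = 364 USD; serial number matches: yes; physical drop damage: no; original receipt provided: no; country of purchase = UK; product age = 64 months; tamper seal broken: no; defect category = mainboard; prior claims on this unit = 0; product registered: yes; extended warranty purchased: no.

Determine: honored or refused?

Refused

Atomic conditions:
  tamper seal broken: no → false
  physical drop damage: no → false
  original receipt provided: no → false
  NOT serial number matches: yes → false
  defect category ∈ {battery, mainboard, software}: mainboard is in the set → true
  estimated repair cost ≥ 1152 USD: 364 ≥ 1152 is false
  country of purchase = US: UK == US is false
  water damage present: yes → true
  product registered: yes → true
  prior claims on this unit ≥ 2: 0 ≥ 2 is false
  product age between 46 months and 55 months: 64 in [46, 55] is false
  NOT extended warranty purchased: no → true
  NOT tamper seal broken: no → true
  defect category = cosmetic: mainboard == cosmetic is false
Combine:
[1.1.1.1.1] false OR false = false
[1.1.1.1] NOT false = true
[1.1.1] NOT true = false
[1.1] NOT false = true
[1.2.2] false AND true = false
[1.2] false OR false = false
[1] true → false = false
[2.2] false AND true = false
[2.3] true AND false = false
[2] false OR false OR false = false
[3.1.1] false OR true = true
[3.1.2] true OR false OR false = true
[3.1] true OR true = true
[3] NOT true = false
[root] false OR false OR false = false
Overall: false → refused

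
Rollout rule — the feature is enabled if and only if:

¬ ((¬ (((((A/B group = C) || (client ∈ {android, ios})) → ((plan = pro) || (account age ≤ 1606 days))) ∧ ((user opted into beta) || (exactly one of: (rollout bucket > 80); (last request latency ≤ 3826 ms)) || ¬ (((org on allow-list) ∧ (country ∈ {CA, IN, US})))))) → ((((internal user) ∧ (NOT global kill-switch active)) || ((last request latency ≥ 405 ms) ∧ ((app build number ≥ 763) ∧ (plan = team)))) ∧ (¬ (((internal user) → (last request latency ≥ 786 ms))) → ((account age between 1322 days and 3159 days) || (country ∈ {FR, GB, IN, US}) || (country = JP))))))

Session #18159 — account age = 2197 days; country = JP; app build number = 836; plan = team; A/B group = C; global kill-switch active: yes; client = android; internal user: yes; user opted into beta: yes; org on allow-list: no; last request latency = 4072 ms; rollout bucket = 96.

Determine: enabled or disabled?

Atomic conditions:
  A/B group = C: C == C is true
  client ∈ {android, ios}: android is in the set → true
  plan = pro: team == pro is false
  account age ≤ 1606 days: 2197 ≤ 1606 is false
  user opted into beta: yes → true
  rollout bucket > 80: 96 > 80 is true
  last request latency ≤ 3826 ms: 4072 ≤ 3826 is false
  org on allow-list: no → false
  country ∈ {CA, IN, US}: JP is not in the set → false
  internal user: yes → true
  NOT global kill-switch active: yes → false
  last request latency ≥ 405 ms: 4072 ≥ 405 is true
  app build number ≥ 763: 836 ≥ 763 is true
  plan = team: team == team is true
  last request latency ≥ 786 ms: 4072 ≥ 786 is true
  account age between 1322 days and 3159 days: 2197 in [1322, 3159] is true
  country ∈ {FR, GB, IN, US}: JP is not in the set → false
  country = JP: JP == JP is true
Combine:
[1.1.1.1.1] true OR true = true
[1.1.1.1.2] false OR false = false
[1.1.1.1] true → false = false
[1.1.1.2.2] exactly-one(true, false) = true
[1.1.1.2.3.1] false AND false = false
[1.1.1.2.3] NOT false = true
[1.1.1.2] true OR true OR true = true
[1.1.1] false AND true = false
[1.1] NOT false = true
[1.2.1.1] true AND false = false
[1.2.1.2.2] true AND true = true
[1.2.1.2] true AND true = true
[1.2.1] false OR true = true
[1.2.2.1.1] true → true = true
[1.2.2.1] NOT true = false
[1.2.2.2] true OR false OR true = true
[1.2.2] false → true (antecedent false ⇒ implication holds) = true
[1.2] true AND true = true
[1] true → true = true
[root] NOT true = false
Overall: false → disabled

Disabled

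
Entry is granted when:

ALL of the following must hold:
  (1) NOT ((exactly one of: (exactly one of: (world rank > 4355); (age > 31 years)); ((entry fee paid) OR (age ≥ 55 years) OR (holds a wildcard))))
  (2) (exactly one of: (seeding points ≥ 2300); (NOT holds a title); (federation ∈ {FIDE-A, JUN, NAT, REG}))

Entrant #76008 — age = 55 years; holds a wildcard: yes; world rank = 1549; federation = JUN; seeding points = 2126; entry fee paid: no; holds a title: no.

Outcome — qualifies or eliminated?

Eliminated

Atomic conditions:
  world rank > 4355: 1549 > 4355 is false
  age > 31 years: 55 > 31 is true
  entry fee paid: no → false
  age ≥ 55 years: 55 ≥ 55 is true
  holds a wildcard: yes → true
  seeding points ≥ 2300: 2126 ≥ 2300 is false
  NOT holds a title: no → true
  federation ∈ {FIDE-A, JUN, NAT, REG}: JUN is in the set → true
Combine:
[1.1.1] exactly-one(false, true) = true
[1.1.2] false OR true OR true = true
[1.1] exactly-one(true, true) = false
[1] NOT false = true
[2] exactly-one(false, true, true) = false
[root] true AND false = false
Overall: false → eliminated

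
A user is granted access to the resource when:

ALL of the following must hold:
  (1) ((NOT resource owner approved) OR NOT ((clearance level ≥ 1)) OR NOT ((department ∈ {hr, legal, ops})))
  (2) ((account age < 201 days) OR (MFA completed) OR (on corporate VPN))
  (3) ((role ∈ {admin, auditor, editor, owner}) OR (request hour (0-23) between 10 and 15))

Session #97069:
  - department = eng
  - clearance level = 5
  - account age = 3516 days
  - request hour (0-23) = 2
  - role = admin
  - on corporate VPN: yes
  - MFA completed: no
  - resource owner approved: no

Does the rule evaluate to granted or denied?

Granted

Atomic conditions:
  NOT resource owner approved: no → true
  clearance level ≥ 1: 5 ≥ 1 is true
  department ∈ {hr, legal, ops}: eng is not in the set → false
  account age < 201 days: 3516 < 201 is false
  MFA completed: no → false
  on corporate VPN: yes → true
  role ∈ {admin, auditor, editor, owner}: admin is in the set → true
  request hour (0-23) between 10 and 15: 2 in [10, 15] is false
Combine:
[1.2] NOT true = false
[1.3] NOT false = true
[1] true OR false OR true = true
[2] false OR false OR true = true
[3] true OR false = true
[root] true AND true AND true = true
Overall: true → granted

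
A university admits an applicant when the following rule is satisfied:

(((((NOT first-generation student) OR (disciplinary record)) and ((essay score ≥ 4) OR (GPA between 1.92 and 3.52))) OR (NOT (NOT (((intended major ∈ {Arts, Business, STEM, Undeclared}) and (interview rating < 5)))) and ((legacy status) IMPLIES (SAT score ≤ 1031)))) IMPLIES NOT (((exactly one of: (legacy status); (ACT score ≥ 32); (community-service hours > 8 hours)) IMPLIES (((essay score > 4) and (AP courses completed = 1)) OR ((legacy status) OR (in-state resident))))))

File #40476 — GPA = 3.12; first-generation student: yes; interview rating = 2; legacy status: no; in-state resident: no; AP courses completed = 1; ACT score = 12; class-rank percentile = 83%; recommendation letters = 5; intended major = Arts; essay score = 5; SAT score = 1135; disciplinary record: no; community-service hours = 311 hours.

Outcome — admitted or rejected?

Atomic conditions:
  NOT first-generation student: yes → false
  disciplinary record: no → false
  essay score ≥ 4: 5 ≥ 4 is true
  GPA between 1.92 and 3.52: 3.12 in [1.92, 3.52] is true
  intended major ∈ {Arts, Business, STEM, Undeclared}: Arts is in the set → true
  interview rating < 5: 2 < 5 is true
  legacy status: no → false
  SAT score ≤ 1031: 1135 ≤ 1031 is false
  ACT score ≥ 32: 12 ≥ 32 is false
  community-service hours > 8 hours: 311 > 8 is true
  essay score > 4: 5 > 4 is true
  AP courses completed = 1: 1 == 1 is true
  in-state resident: no → false
Combine:
[1.1.1] false OR false = false
[1.1.2] true OR true = true
[1.1] false AND true = false
[1.2.1.1.1] true AND true = true
[1.2.1.1] NOT true = false
[1.2.1] NOT false = true
[1.2.2] false → false (antecedent false ⇒ implication holds) = true
[1.2] true AND true = true
[1] false OR true = true
[2.1.1] exactly-one(false, false, true) = true
[2.1.2.1] true AND true = true
[2.1.2.2] false OR false = false
[2.1.2] true OR false = true
[2.1] true → true = true
[2] NOT true = false
[root] true → false = false
Overall: false → rejected

Rejected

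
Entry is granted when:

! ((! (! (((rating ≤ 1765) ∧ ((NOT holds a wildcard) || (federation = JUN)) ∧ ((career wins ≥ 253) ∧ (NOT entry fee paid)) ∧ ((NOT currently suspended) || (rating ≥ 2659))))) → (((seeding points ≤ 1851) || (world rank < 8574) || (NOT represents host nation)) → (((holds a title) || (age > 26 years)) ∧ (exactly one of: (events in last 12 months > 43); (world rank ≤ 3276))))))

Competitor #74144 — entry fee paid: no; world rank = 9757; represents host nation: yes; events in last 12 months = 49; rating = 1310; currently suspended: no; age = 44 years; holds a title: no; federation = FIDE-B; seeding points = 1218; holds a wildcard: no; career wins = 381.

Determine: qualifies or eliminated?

Atomic conditions:
  rating ≤ 1765: 1310 ≤ 1765 is true
  NOT holds a wildcard: no → true
  federation = JUN: FIDE-B == JUN is false
  career wins ≥ 253: 381 ≥ 253 is true
  NOT entry fee paid: no → true
  NOT currently suspended: no → true
  rating ≥ 2659: 1310 ≥ 2659 is false
  seeding points ≤ 1851: 1218 ≤ 1851 is true
  world rank < 8574: 9757 < 8574 is false
  NOT represents host nation: yes → false
  holds a title: no → false
  age > 26 years: 44 > 26 is true
  events in last 12 months > 43: 49 > 43 is true
  world rank ≤ 3276: 9757 ≤ 3276 is false
Combine:
[1.1.1.1.2] true OR false = true
[1.1.1.1.3] true AND true = true
[1.1.1.1.4] true OR false = true
[1.1.1.1] true AND true AND true AND true = true
[1.1.1] NOT true = false
[1.1] NOT false = true
[1.2.1] true OR false OR false = true
[1.2.2.1] false OR true = true
[1.2.2.2] exactly-one(true, false) = true
[1.2.2] true AND true = true
[1.2] true → true = true
[1] true → true = true
[root] NOT true = false
Overall: false → eliminated

Eliminated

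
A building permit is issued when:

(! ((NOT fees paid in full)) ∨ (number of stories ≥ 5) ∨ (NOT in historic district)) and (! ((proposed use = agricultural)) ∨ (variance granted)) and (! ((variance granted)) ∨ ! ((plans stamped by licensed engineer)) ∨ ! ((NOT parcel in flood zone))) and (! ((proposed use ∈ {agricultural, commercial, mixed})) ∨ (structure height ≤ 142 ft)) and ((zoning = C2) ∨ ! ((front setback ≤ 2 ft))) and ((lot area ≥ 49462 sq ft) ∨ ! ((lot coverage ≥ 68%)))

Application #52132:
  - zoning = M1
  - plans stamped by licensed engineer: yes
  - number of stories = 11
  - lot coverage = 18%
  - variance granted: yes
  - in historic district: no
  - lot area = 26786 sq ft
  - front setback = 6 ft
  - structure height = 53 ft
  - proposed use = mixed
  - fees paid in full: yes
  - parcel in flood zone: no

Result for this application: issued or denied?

Atomic conditions:
  NOT fees paid in full: yes → false
  number of stories ≥ 5: 11 ≥ 5 is true
  NOT in historic district: no → true
  proposed use = agricultural: mixed == agricultural is false
  variance granted: yes → true
  plans stamped by licensed engineer: yes → true
  NOT parcel in flood zone: no → true
  proposed use ∈ {agricultural, commercial, mixed}: mixed is in the set → true
  structure height ≤ 142 ft: 53 ≤ 142 is true
  zoning = C2: M1 == C2 is false
  front setback ≤ 2 ft: 6 ≤ 2 is false
  lot area ≥ 49462 sq ft: 26786 ≥ 49462 is false
  lot coverage ≥ 68%: 18 ≥ 68 is false
Combine:
[1.1] NOT false = true
[1] true OR true OR true = true
[2.1] NOT false = true
[2] true OR true = true
[3.1] NOT true = false
[3.2] NOT true = false
[3.3] NOT true = false
[3] false OR false OR false = false
[4.1] NOT true = false
[4] false OR true = true
[5.2] NOT false = true
[5] false OR true = true
[6.2] NOT false = true
[6] false OR true = true
[root] true AND true AND false AND true AND true AND true = false
Overall: false → denied

Denied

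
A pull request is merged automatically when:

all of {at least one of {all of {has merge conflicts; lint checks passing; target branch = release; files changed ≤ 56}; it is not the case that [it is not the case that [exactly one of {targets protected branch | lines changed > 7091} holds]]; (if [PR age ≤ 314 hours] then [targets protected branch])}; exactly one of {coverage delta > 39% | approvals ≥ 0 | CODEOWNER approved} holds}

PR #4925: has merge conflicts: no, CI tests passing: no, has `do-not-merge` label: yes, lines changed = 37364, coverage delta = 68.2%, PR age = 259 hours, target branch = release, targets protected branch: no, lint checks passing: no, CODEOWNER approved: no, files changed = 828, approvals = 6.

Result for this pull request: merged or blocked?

Atomic conditions:
  has merge conflicts: no → false
  lint checks passing: no → false
  target branch = release: release == release is true
  files changed ≤ 56: 828 ≤ 56 is false
  targets protected branch: no → false
  lines changed > 7091: 37364 > 7091 is true
  PR age ≤ 314 hours: 259 ≤ 314 is true
  coverage delta > 39%: 68.2 > 39 is true
  approvals ≥ 0: 6 ≥ 0 is true
  CODEOWNER approved: no → false
Combine:
[1.1] false AND false AND true AND false = false
[1.2.1.1] exactly-one(false, true) = true
[1.2.1] NOT true = false
[1.2] NOT false = true
[1.3] true → false = false
[1] false OR true OR false = true
[2] exactly-one(true, true, false) = false
[root] true AND false = false
Overall: false → blocked

Blocked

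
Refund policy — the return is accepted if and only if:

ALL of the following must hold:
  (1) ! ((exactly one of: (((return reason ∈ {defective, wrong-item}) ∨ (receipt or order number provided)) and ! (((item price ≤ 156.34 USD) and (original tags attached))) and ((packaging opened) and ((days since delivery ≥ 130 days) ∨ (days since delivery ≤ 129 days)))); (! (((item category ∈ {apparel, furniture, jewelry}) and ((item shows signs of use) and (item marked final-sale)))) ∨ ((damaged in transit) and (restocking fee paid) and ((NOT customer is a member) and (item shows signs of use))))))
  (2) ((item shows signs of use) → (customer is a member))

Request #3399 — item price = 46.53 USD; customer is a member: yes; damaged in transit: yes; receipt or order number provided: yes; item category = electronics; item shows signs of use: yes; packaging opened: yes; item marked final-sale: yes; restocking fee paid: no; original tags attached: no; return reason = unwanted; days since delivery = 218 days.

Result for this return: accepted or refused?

Atomic conditions:
  return reason ∈ {defective, wrong-item}: unwanted is not in the set → false
  receipt or order number provided: yes → true
  item price ≤ 156.34 USD: 46.53 ≤ 156.34 is true
  original tags attached: no → false
  packaging opened: yes → true
  days since delivery ≥ 130 days: 218 ≥ 130 is true
  days since delivery ≤ 129 days: 218 ≤ 129 is false
  item category ∈ {apparel, furniture, jewelry}: electronics is not in the set → false
  item shows signs of use: yes → true
  item marked final-sale: yes → true
  damaged in transit: yes → true
  restocking fee paid: no → false
  NOT customer is a member: yes → false
  customer is a member: yes → true
Combine:
[1.1.1.1] false OR true = true
[1.1.1.2.1] true AND false = false
[1.1.1.2] NOT false = true
[1.1.1.3.2] true OR false = true
[1.1.1.3] true AND true = true
[1.1.1] true AND true AND true = true
[1.1.2.1.1.2] true AND true = true
[1.1.2.1.1] false AND true = false
[1.1.2.1] NOT false = true
[1.1.2.2.3] false AND true = false
[1.1.2.2] true AND false AND false = false
[1.1.2] true OR false = true
[1.1] exactly-one(true, true) = false
[1] NOT false = true
[2] true → true = true
[root] true AND true = true
Overall: true → accepted

Accepted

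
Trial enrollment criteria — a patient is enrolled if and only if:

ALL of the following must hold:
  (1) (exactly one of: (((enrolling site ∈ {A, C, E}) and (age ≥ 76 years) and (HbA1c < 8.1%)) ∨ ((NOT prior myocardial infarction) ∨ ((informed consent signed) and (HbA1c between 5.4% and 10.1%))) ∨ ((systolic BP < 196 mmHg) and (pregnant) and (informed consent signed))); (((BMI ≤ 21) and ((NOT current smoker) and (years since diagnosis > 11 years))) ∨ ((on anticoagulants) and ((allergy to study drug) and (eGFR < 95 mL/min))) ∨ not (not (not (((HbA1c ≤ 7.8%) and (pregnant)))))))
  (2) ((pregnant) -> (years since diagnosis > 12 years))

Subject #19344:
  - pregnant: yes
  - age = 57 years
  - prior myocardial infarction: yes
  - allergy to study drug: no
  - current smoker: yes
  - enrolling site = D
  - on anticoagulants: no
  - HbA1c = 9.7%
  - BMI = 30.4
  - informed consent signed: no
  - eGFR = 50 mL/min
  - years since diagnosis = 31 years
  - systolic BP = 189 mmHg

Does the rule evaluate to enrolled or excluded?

Atomic conditions:
  enrolling site ∈ {A, C, E}: D is not in the set → false
  age ≥ 76 years: 57 ≥ 76 is false
  HbA1c < 8.1%: 9.7 < 8.1 is false
  NOT prior myocardial infarction: yes → false
  informed consent signed: no → false
  HbA1c between 5.4% and 10.1%: 9.7 in [5.4, 10.1] is true
  systolic BP < 196 mmHg: 189 < 196 is true
  pregnant: yes → true
  BMI ≤ 21: 30.4 ≤ 21 is false
  NOT current smoker: yes → false
  years since diagnosis > 11 years: 31 > 11 is true
  on anticoagulants: no → false
  allergy to study drug: no → false
  eGFR < 95 mL/min: 50 < 95 is true
  HbA1c ≤ 7.8%: 9.7 ≤ 7.8 is false
  years since diagnosis > 12 years: 31 > 12 is true
Combine:
[1.1.1] false AND false AND false = false
[1.1.2.2] false AND true = false
[1.1.2] false OR false = false
[1.1.3] true AND true AND false = false
[1.1] false OR false OR false = false
[1.2.1.2] false AND true = false
[1.2.1] false AND false = false
[1.2.2.2] false AND true = false
[1.2.2] false AND false = false
[1.2.3.1.1.1] false AND true = false
[1.2.3.1.1] NOT false = true
[1.2.3.1] NOT true = false
[1.2.3] NOT false = true
[1.2] false OR false OR true = true
[1] exactly-one(false, true) = true
[2] true → true = true
[root] true AND true = true
Overall: true → enrolled

Enrolled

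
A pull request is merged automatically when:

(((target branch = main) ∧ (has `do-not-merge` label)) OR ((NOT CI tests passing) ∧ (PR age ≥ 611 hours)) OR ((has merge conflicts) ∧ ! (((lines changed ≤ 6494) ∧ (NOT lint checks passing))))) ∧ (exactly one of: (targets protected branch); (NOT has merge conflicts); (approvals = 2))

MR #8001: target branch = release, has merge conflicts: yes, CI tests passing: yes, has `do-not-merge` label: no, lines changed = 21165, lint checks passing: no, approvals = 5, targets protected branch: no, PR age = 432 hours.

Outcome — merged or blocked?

Blocked

Atomic conditions:
  target branch = main: release == main is false
  has `do-not-merge` label: no → false
  NOT CI tests passing: yes → false
  PR age ≥ 611 hours: 432 ≥ 611 is false
  has merge conflicts: yes → true
  lines changed ≤ 6494: 21165 ≤ 6494 is false
  NOT lint checks passing: no → true
  targets protected branch: no → false
  NOT has merge conflicts: yes → false
  approvals = 2: 5 == 2 is false
Combine:
[1.1] false AND false = false
[1.2] false AND false = false
[1.3.2.1] false AND true = false
[1.3.2] NOT false = true
[1.3] true AND true = true
[1] false OR false OR true = true
[2] exactly-one(false, false, false) = false
[root] true AND false = false
Overall: false → blocked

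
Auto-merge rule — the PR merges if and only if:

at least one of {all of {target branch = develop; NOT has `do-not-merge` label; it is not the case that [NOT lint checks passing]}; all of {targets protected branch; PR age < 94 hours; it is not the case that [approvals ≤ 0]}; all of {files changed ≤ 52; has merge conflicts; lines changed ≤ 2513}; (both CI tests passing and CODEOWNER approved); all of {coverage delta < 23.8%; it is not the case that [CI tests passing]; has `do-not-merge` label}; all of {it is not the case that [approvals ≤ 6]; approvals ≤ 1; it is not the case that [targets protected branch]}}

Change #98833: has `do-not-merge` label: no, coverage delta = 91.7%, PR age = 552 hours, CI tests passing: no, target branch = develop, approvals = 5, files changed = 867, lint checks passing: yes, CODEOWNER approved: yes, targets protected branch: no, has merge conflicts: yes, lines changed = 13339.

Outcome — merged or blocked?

Merged

Atomic conditions:
  target branch = develop: develop == develop is true
  NOT has `do-not-merge` label: no → true
  NOT lint checks passing: yes → false
  targets protected branch: no → false
  PR age < 94 hours: 552 < 94 is false
  approvals ≤ 0: 5 ≤ 0 is false
  files changed ≤ 52: 867 ≤ 52 is false
  has merge conflicts: yes → true
  lines changed ≤ 2513: 13339 ≤ 2513 is false
  CI tests passing: no → false
  CODEOWNER approved: yes → true
  coverage delta < 23.8%: 91.7 < 23.8 is false
  has `do-not-merge` label: no → false
  approvals ≤ 6: 5 ≤ 6 is true
  approvals ≤ 1: 5 ≤ 1 is false
Combine:
[1.3] NOT false = true
[1] true AND true AND true = true
[2.3] NOT false = true
[2] false AND false AND true = false
[3] false AND true AND false = false
[4] false AND true = false
[5.2] NOT false = true
[5] false AND true AND false = false
[6.1] NOT true = false
[6.3] NOT false = true
[6] false AND false AND true = false
[root] true OR false OR false OR false OR false OR false = true
Overall: true → merged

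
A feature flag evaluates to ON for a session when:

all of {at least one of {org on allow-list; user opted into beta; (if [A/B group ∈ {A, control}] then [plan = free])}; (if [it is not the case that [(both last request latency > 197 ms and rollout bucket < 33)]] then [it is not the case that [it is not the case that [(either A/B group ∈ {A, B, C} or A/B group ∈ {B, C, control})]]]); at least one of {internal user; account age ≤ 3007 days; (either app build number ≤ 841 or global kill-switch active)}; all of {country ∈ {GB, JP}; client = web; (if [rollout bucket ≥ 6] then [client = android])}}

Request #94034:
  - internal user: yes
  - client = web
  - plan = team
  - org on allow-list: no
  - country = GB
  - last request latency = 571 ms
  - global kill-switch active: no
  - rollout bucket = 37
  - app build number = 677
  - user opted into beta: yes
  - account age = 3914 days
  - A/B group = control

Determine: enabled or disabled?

Atomic conditions:
  org on allow-list: no → false
  user opted into beta: yes → true
  A/B group ∈ {A, control}: control is in the set → true
  plan = free: team == free is false
  last request latency > 197 ms: 571 > 197 is true
  rollout bucket < 33: 37 < 33 is false
  A/B group ∈ {A, B, C}: control is not in the set → false
  A/B group ∈ {B, C, control}: control is in the set → true
  internal user: yes → true
  account age ≤ 3007 days: 3914 ≤ 3007 is false
  app build number ≤ 841: 677 ≤ 841 is true
  global kill-switch active: no → false
  country ∈ {GB, JP}: GB is in the set → true
  client = web: web == web is true
  rollout bucket ≥ 6: 37 ≥ 6 is true
  client = android: web == android is false
Combine:
[1.3] true → false = false
[1] false OR true OR false = true
[2.1.1] true AND false = false
[2.1] NOT false = true
[2.2.1.1] false OR true = true
[2.2.1] NOT true = false
[2.2] NOT false = true
[2] true → true = true
[3.3] true OR false = true
[3] true OR false OR true = true
[4.3] true → false = false
[4] true AND true AND false = false
[root] true AND true AND true AND false = false
Overall: false → disabled

Disabled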